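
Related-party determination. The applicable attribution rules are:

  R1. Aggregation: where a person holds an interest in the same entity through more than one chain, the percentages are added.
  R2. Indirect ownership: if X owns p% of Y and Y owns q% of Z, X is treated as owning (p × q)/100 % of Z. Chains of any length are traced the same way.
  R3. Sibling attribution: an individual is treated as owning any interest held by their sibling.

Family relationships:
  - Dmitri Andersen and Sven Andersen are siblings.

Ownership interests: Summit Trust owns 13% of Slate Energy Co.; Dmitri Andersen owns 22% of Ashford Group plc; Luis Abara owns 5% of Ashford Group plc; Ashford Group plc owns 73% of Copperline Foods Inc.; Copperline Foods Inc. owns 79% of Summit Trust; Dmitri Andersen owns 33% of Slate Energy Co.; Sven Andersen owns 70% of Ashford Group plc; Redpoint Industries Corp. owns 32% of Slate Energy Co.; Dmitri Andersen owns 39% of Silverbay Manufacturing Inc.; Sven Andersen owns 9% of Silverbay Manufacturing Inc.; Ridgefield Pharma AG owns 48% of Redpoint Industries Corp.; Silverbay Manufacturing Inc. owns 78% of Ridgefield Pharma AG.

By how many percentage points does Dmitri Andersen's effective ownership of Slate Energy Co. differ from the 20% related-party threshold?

By sibling attribution (R3), Dmitri Andersen is treated as also owning Sven Andersen's interest in Ashford Group plc, giving 22% + 70% = 92%.
By sibling attribution (R3), Dmitri Andersen is treated as also owning Sven Andersen's interest in Silverbay Manufacturing Inc, giving 39% + 9% = 48%.
Chain via Ashford Group plc → Copperline Foods Inc. → Summit Trust (R2): 92% × 73% × 79% × 13% = 6.897332% of Slate Energy Co.
Chain via Silverbay Manufacturing Inc. → Ridgefield Pharma AG → Redpoint Industries Corp. (R2): 48% × 78% × 48% × 32% = 5.750784% of Slate Energy Co.
Direct interest in Slate Energy Co: 33%.
Aggregating (R1): 6.897332% + 5.750784% + 33% = 45.648116%.
45.648116% exceeds the 20% threshold by 25.648116 percentage points.

25.648116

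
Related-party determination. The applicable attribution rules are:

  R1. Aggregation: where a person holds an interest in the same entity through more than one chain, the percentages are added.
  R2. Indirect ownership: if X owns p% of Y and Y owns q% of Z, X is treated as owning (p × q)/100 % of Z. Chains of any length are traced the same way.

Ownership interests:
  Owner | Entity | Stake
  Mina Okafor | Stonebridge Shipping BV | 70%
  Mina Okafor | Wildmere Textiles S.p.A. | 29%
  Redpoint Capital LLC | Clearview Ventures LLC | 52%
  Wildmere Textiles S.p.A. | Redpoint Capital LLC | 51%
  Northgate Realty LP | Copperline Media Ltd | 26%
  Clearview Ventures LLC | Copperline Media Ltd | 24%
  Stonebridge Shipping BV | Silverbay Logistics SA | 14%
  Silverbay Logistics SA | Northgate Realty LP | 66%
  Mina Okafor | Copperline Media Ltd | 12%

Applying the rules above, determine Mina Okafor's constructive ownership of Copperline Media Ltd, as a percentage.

Chain via Wildmere Textiles S.p.A. → Redpoint Capital LLC → Clearview Ventures LLC (R2): 29% × 51% × 52% × 24% = 1.845792% of Copperline Media Ltd.
Chain via Stonebridge Shipping BV → Silverbay Logistics SA → Northgate Realty LP (R2): 70% × 14% × 66% × 26% = 1.68168% of Copperline Media Ltd.
Direct interest in Copperline Media Ltd: 12%.
Aggregating (R1): 1.845792% + 1.68168% + 12% = 15.527472%.

15.527472%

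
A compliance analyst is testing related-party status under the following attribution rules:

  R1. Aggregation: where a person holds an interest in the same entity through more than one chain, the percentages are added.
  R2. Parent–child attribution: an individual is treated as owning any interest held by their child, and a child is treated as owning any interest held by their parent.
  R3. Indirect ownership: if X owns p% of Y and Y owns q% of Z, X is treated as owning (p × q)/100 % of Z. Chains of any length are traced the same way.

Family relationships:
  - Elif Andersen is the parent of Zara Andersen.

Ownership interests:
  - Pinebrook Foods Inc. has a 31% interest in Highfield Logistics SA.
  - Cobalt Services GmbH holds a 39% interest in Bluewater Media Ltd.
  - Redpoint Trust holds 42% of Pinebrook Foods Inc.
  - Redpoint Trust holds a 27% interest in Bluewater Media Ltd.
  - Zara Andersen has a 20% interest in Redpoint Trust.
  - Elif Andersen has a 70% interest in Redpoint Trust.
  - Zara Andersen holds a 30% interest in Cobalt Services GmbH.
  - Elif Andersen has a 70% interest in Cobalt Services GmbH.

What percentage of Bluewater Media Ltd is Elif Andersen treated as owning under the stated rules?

By parent–child attribution (R2), Elif Andersen is treated as also owning Zara Andersen's interest in Redpoint Trust, giving 70% + 20% = 90%.
By parent–child attribution (R2), Elif Andersen is treated as also owning Zara Andersen's interest in Cobalt Services GmbH, giving 70% + 30% = 100%.
Chain via Redpoint Trust (R3): 90% × 27% = 24.3% of Bluewater Media Ltd.
Chain via Cobalt Services GmbH (R3): 100% × 39% = 39% of Bluewater Media Ltd.
Aggregating (R1): 24.3% + 39% = 63.3%.

63.3%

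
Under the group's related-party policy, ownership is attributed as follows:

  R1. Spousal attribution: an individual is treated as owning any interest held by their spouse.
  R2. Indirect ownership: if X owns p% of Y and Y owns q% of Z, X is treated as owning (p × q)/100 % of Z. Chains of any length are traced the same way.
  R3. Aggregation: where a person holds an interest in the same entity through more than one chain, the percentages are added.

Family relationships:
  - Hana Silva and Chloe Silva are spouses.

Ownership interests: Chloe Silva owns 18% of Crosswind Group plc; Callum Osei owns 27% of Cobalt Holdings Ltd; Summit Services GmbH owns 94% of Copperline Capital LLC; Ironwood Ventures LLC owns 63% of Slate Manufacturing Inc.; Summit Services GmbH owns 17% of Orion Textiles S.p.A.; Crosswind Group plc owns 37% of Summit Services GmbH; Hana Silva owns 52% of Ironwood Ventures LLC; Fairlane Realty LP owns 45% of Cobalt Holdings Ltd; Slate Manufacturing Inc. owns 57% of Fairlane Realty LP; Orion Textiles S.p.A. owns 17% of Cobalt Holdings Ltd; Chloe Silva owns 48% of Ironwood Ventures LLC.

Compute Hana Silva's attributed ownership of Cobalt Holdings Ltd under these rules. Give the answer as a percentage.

By spousal attribution (R1), Hana Silva is treated as also owning Chloe Silva's interest in Ironwood Ventures LLC, giving 52% + 48% = 100%.
By spousal attribution (R1), Hana Silva is treated as owning Chloe Silva's 18% interest in Crosswind Group plc.
Chain via Ironwood Ventures LLC → Slate Manufacturing Inc. → Fairlane Realty LP (R2): 100% × 63% × 57% × 45% = 16.1595% of Cobalt Holdings Ltd.
Chain via Crosswind Group plc → Summit Services GmbH → Orion Textiles S.p.A. (R2): 18% × 37% × 17% × 17% = 0.192474% of Cobalt Holdings Ltd.
Aggregating (R3): 16.1595% + 0.192474% = 16.351974%.

16.351974%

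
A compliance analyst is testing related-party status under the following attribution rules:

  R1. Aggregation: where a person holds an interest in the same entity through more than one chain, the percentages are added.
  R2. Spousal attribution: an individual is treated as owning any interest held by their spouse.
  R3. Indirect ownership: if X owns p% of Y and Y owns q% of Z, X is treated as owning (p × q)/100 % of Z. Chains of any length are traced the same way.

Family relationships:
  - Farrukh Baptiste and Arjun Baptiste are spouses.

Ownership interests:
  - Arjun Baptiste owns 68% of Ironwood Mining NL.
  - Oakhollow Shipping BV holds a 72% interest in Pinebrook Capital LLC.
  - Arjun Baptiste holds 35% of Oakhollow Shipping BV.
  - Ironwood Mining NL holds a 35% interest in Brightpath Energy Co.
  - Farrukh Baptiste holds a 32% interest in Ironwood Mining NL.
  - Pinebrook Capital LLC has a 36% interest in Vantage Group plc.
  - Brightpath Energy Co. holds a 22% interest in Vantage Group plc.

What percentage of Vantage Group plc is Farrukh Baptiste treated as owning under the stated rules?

16.772%

By spousal attribution (R2), Farrukh Baptiste is treated as also owning Arjun Baptiste's interest in Ironwood Mining NL, giving 32% + 68% = 100%.
By spousal attribution (R2), Farrukh Baptiste is treated as owning Arjun Baptiste's 35% interest in Oakhollow Shipping BV.
Chain via Ironwood Mining NL → Brightpath Energy Co. (R3): 100% × 35% × 22% = 7.7% of Vantage Group plc.
Chain via Oakhollow Shipping BV → Pinebrook Capital LLC (R3): 35% × 72% × 36% = 9.072% of Vantage Group plc.
Aggregating (R1): 7.7% + 9.072% = 16.772%.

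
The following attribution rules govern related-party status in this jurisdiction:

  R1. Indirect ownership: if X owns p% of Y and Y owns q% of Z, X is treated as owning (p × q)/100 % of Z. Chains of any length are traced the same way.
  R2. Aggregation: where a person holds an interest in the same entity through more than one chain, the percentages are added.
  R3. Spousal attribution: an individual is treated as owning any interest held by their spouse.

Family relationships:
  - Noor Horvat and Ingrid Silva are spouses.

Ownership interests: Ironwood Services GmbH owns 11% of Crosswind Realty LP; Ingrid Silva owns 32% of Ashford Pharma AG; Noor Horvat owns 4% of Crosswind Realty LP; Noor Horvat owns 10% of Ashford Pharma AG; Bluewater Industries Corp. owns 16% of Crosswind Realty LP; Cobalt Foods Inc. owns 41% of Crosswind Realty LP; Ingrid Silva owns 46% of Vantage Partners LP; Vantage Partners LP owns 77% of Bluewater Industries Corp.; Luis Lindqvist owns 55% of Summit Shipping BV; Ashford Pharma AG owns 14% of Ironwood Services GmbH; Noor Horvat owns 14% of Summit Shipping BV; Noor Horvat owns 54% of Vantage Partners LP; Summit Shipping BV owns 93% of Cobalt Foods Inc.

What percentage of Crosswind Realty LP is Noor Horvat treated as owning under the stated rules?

22.305%

By spousal attribution (R3), Noor Horvat is treated as also owning Ingrid Silva's interest in Ashford Pharma AG, giving 10% + 32% = 42%.
By spousal attribution (R3), Noor Horvat is treated as also owning Ingrid Silva's interest in Vantage Partners LP, giving 54% + 46% = 100%.
Chain via Summit Shipping BV → Cobalt Foods Inc. (R1): 14% × 93% × 41% = 5.3382% of Crosswind Realty LP.
Chain via Ashford Pharma AG → Ironwood Services GmbH (R1): 42% × 14% × 11% = 0.6468% of Crosswind Realty LP.
Chain via Vantage Partners LP → Bluewater Industries Corp. (R1): 100% × 77% × 16% = 12.32% of Crosswind Realty LP.
Direct interest in Crosswind Realty LP: 4%.
Aggregating (R2): 5.3382% + 0.6468% + 12.32% + 4% = 22.305%.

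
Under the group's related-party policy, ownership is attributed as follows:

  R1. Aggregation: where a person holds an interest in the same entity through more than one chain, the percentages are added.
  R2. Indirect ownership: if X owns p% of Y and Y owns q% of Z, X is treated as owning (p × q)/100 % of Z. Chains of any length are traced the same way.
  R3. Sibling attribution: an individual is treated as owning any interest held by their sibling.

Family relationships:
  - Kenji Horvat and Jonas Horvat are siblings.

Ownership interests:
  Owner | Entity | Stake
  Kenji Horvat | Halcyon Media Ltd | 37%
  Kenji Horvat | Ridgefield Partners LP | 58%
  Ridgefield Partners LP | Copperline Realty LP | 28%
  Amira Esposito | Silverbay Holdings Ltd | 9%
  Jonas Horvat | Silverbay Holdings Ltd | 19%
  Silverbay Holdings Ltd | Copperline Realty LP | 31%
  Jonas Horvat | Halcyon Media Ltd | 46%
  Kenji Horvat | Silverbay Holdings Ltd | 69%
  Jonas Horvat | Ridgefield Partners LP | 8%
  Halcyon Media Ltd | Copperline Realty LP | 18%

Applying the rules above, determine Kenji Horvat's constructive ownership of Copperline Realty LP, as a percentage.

60.7%

By sibling attribution (R3), Kenji Horvat is treated as also owning Jonas Horvat's interest in Halcyon Media Ltd, giving 37% + 46% = 83%.
By sibling attribution (R3), Kenji Horvat is treated as also owning Jonas Horvat's interest in Silverbay Holdings Ltd, giving 69% + 19% = 88%.
By sibling attribution (R3), Kenji Horvat is treated as also owning Jonas Horvat's interest in Ridgefield Partners LP, giving 58% + 8% = 66%.
Chain via Halcyon Media Ltd (R2): 83% × 18% = 14.94% of Copperline Realty LP.
Chain via Silverbay Holdings Ltd (R2): 88% × 31% = 27.28% of Copperline Realty LP.
Chain via Ridgefield Partners LP (R2): 66% × 28% = 18.48% of Copperline Realty LP.
Aggregating (R1): 14.94% + 27.28% + 18.48% = 60.7%.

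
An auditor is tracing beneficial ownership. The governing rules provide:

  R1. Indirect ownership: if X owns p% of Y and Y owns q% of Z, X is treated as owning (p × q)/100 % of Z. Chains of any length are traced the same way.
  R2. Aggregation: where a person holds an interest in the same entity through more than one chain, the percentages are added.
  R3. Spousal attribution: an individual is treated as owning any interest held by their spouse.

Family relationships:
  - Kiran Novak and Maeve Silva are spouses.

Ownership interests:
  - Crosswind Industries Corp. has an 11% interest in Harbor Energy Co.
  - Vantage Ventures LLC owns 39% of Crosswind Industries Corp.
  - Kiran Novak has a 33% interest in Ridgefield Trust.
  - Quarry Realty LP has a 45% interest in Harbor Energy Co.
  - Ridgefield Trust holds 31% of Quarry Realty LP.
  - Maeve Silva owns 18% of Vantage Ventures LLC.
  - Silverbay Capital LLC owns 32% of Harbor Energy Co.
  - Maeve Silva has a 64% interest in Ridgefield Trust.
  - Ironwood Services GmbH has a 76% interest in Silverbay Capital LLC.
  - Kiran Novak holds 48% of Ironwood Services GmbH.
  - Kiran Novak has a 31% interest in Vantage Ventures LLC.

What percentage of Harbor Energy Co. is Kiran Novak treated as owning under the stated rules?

27.3072%

By spousal attribution (R3), Kiran Novak is treated as also owning Maeve Silva's interest in Ridgefield Trust, giving 33% + 64% = 97%.
By spousal attribution (R3), Kiran Novak is treated as also owning Maeve Silva's interest in Vantage Ventures LLC, giving 31% + 18% = 49%.
Chain via Ironwood Services GmbH → Silverbay Capital LLC (R1): 48% × 76% × 32% = 11.6736% of Harbor Energy Co.
Chain via Ridgefield Trust → Quarry Realty LP (R1): 97% × 31% × 45% = 13.5315% of Harbor Energy Co.
Chain via Vantage Ventures LLC → Crosswind Industries Corp. (R1): 49% × 39% × 11% = 2.1021% of Harbor Energy Co.
Aggregating (R2): 11.6736% + 13.5315% + 2.1021% = 27.3072%.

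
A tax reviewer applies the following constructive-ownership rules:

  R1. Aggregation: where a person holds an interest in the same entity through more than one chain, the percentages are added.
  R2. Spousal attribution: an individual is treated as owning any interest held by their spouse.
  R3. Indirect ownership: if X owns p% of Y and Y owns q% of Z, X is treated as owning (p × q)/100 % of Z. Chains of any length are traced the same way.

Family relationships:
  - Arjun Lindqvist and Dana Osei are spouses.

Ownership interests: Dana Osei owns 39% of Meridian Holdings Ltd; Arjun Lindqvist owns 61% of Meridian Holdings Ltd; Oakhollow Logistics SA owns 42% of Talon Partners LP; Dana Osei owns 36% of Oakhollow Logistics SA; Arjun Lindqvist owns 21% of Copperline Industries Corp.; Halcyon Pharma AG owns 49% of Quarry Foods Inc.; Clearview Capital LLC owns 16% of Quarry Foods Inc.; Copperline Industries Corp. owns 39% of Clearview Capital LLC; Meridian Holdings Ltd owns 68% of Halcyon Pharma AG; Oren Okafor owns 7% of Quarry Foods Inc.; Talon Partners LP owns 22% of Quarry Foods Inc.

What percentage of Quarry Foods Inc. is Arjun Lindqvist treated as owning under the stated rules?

37.9568%

By spousal attribution (R2), Arjun Lindqvist is treated as also owning Dana Osei's interest in Meridian Holdings Ltd, giving 61% + 39% = 100%.
By spousal attribution (R2), Arjun Lindqvist is treated as owning Dana Osei's 36% interest in Oakhollow Logistics SA.
Chain via Meridian Holdings Ltd → Halcyon Pharma AG (R3): 100% × 68% × 49% = 33.32% of Quarry Foods Inc.
Chain via Copperline Industries Corp. → Clearview Capital LLC (R3): 21% × 39% × 16% = 1.3104% of Quarry Foods Inc.
Chain via Oakhollow Logistics SA → Talon Partners LP (R3): 36% × 42% × 22% = 3.3264% of Quarry Foods Inc.
Aggregating (R1): 33.32% + 1.3104% + 3.3264% = 37.9568%.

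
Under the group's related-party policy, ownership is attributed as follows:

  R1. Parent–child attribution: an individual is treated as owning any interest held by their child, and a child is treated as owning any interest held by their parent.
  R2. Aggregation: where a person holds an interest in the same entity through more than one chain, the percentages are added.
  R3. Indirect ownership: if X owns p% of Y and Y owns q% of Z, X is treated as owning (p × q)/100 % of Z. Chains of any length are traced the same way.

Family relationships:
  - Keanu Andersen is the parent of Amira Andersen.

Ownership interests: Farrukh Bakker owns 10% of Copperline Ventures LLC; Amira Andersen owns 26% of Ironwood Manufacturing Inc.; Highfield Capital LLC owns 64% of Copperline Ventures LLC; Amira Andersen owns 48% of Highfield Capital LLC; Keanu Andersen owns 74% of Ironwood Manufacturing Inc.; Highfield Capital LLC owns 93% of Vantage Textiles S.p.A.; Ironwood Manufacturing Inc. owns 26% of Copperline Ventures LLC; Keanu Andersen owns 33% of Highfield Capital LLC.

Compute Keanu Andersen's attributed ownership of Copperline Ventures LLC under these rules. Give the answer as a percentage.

By parent–child attribution (R1), Keanu Andersen is treated as also owning Amira Andersen's interest in Ironwood Manufacturing Inc, giving 74% + 26% = 100%.
By parent–child attribution (R1), Keanu Andersen is treated as also owning Amira Andersen's interest in Highfield Capital LLC, giving 33% + 48% = 81%.
Chain via Ironwood Manufacturing Inc. (R3): 100% × 26% = 26% of Copperline Ventures LLC.
Chain via Highfield Capital LLC (R3): 81% × 64% = 51.84% of Copperline Ventures LLC.
Aggregating (R2): 26% + 51.84% = 77.84%.

77.84%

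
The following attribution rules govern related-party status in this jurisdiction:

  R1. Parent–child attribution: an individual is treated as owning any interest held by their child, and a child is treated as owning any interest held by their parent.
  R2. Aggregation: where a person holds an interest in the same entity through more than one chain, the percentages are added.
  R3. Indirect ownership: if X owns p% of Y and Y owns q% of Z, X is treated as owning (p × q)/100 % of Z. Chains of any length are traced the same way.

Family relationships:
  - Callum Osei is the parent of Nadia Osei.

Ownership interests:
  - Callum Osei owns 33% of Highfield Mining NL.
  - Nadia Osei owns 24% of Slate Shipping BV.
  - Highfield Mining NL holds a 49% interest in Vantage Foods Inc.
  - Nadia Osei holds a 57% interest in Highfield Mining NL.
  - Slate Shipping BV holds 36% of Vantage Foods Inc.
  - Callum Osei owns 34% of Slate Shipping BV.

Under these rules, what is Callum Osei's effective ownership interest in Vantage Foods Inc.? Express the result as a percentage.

By parent–child attribution (R1), Callum Osei is treated as also owning Nadia Osei's interest in Slate Shipping BV, giving 34% + 24% = 58%.
By parent–child attribution (R1), Callum Osei is treated as also owning Nadia Osei's interest in Highfield Mining NL, giving 33% + 57% = 90%.
Chain via Slate Shipping BV (R3): 58% × 36% = 20.88% of Vantage Foods Inc.
Chain via Highfield Mining NL (R3): 90% × 49% = 44.1% of Vantage Foods Inc.
Aggregating (R2): 20.88% + 44.1% = 64.98%.

64.98%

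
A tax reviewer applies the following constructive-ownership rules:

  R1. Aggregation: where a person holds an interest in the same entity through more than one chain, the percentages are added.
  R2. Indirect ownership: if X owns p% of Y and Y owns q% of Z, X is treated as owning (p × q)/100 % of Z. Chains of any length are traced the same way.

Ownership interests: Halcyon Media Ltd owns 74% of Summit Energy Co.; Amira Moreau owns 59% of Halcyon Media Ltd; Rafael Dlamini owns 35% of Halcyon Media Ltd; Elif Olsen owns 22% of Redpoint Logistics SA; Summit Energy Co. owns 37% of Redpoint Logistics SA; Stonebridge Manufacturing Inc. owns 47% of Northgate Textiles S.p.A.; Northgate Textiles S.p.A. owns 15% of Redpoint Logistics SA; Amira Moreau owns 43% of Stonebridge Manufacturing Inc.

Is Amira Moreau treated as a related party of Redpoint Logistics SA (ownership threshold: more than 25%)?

Chain via Halcyon Media Ltd → Summit Energy Co. (R2): 59% × 74% × 37% = 16.1542% of Redpoint Logistics SA.
Chain via Stonebridge Manufacturing Inc. → Northgate Textiles S.p.A. (R2): 43% × 47% × 15% = 3.0315% of Redpoint Logistics SA.
Aggregating (R1): 16.1542% + 3.0315% = 19.1857%.
19.1857% does not exceed the 25% threshold, so Amira is not a related party to Redpoint Logistics SA.

No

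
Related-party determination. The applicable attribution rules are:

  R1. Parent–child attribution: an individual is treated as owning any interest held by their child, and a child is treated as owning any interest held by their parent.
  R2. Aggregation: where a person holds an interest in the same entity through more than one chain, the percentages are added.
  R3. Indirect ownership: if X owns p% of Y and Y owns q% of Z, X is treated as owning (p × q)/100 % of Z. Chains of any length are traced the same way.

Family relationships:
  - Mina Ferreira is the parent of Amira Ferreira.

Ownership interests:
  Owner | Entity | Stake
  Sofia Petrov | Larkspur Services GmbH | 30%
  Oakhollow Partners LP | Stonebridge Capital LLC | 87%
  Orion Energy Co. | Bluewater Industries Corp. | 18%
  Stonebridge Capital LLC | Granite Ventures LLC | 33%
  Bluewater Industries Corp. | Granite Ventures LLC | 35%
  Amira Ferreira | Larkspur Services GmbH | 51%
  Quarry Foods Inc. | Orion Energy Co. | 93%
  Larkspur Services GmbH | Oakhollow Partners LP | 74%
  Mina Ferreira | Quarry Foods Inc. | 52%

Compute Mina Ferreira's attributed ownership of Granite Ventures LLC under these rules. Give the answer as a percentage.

By parent–child attribution (R1), Mina Ferreira is treated as owning Amira Ferreira's 51% interest in Larkspur Services GmbH.
Chain via Quarry Foods Inc. → Orion Energy Co. → Bluewater Industries Corp. (R3): 52% × 93% × 18% × 35% = 3.04668% of Granite Ventures LLC.
Chain via Larkspur Services GmbH → Oakhollow Partners LP → Stonebridge Capital LLC (R3): 51% × 74% × 87% × 33% = 10.835154% of Granite Ventures LLC.
Aggregating (R2): 3.04668% + 10.835154% = 13.881834%.

13.881834%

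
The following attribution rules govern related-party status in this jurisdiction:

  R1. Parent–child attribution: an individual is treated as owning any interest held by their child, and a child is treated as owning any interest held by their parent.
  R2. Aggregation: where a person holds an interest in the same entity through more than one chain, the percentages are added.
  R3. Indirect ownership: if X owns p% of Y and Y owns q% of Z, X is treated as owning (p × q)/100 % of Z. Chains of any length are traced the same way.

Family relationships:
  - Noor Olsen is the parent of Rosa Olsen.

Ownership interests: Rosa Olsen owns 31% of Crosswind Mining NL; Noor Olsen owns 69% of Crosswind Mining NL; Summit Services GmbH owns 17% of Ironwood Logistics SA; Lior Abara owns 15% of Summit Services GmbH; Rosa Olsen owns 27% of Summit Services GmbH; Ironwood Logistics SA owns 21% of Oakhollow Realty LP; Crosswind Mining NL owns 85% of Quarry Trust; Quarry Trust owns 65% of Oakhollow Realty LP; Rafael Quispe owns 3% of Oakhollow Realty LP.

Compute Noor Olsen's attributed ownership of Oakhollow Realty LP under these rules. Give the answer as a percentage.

56.2139%

By parent–child attribution (R1), Noor Olsen is treated as also owning Rosa Olsen's interest in Crosswind Mining NL, giving 69% + 31% = 100%.
By parent–child attribution (R1), Noor Olsen is treated as owning Rosa Olsen's 27% interest in Summit Services GmbH.
Chain via Crosswind Mining NL → Quarry Trust (R3): 100% × 85% × 65% = 55.25% of Oakhollow Realty LP.
Chain via Summit Services GmbH → Ironwood Logistics SA (R3): 27% × 17% × 21% = 0.9639% of Oakhollow Realty LP.
Aggregating (R2): 55.25% + 0.9639% = 56.2139%.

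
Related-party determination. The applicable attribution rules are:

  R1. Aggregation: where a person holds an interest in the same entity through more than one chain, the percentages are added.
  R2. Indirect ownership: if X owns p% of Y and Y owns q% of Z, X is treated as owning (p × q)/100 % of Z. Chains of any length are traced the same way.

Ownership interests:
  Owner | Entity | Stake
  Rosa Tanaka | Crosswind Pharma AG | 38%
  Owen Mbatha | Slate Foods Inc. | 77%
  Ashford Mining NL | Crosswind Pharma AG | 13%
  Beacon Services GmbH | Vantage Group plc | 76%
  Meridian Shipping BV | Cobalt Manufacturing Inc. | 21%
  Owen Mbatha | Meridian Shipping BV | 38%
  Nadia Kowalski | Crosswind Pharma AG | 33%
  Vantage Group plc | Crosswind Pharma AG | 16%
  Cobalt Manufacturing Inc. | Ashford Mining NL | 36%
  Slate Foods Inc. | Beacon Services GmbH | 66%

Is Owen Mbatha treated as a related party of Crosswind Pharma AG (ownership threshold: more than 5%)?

Chain via Slate Foods Inc. → Beacon Services GmbH → Vantage Group plc (R2): 77% × 66% × 76% × 16% = 6.179712% of Crosswind Pharma AG.
Chain via Meridian Shipping BV → Cobalt Manufacturing Inc. → Ashford Mining NL (R2): 38% × 21% × 36% × 13% = 0.373464% of Crosswind Pharma AG.
Aggregating (R1): 6.179712% + 0.373464% = 6.553176%.
6.553176% exceeds the 5% threshold, so Owen is a related party to Crosswind Pharma AG.

Yes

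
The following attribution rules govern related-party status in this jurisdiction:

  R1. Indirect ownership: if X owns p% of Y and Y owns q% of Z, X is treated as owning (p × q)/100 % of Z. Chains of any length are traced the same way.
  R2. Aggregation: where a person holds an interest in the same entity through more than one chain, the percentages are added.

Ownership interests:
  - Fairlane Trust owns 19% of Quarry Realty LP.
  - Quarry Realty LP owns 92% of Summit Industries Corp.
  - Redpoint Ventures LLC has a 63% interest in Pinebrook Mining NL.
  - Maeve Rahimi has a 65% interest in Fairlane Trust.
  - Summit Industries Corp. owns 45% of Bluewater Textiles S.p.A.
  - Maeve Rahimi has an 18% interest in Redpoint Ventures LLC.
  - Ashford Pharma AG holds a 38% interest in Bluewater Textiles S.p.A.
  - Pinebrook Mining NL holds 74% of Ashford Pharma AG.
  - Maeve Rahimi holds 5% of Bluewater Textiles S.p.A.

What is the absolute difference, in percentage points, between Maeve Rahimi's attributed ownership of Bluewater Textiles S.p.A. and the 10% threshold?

Chain via Fairlane Trust → Quarry Realty LP → Summit Industries Corp. (R1): 65% × 19% × 92% × 45% = 5.1129% of Bluewater Textiles S.p.A.
Chain via Redpoint Ventures LLC → Pinebrook Mining NL → Ashford Pharma AG (R1): 18% × 63% × 74% × 38% = 3.188808% of Bluewater Textiles S.p.A.
Direct interest in Bluewater Textiles S.p.A: 5%.
Aggregating (R2): 5.1129% + 3.188808% + 5% = 13.301708%.
13.301708% exceeds the 10% threshold by 3.301708 percentage points.

3.301708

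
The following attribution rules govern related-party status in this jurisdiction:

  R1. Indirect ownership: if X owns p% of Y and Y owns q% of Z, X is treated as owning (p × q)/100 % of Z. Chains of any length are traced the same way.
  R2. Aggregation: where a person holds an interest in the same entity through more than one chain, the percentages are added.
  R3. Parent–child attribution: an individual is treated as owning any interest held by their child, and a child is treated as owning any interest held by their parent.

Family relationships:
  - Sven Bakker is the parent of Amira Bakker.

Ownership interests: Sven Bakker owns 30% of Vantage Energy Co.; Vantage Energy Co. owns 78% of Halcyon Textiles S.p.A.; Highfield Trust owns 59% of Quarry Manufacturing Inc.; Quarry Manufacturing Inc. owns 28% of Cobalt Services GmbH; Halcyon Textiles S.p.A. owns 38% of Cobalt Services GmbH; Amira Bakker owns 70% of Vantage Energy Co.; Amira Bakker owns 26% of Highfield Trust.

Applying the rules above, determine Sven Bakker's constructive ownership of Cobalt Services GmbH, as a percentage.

33.9352%

By parent–child attribution (R3), Sven Bakker is treated as also owning Amira Bakker's interest in Vantage Energy Co, giving 30% + 70% = 100%.
By parent–child attribution (R3), Sven Bakker is treated as owning Amira Bakker's 26% interest in Highfield Trust.
Chain via Vantage Energy Co. → Halcyon Textiles S.p.A. (R1): 100% × 78% × 38% = 29.64% of Cobalt Services GmbH.
Chain via Highfield Trust → Quarry Manufacturing Inc. (R1): 26% × 59% × 28% = 4.2952% of Cobalt Services GmbH.
Aggregating (R2): 29.64% + 4.2952% = 33.9352%.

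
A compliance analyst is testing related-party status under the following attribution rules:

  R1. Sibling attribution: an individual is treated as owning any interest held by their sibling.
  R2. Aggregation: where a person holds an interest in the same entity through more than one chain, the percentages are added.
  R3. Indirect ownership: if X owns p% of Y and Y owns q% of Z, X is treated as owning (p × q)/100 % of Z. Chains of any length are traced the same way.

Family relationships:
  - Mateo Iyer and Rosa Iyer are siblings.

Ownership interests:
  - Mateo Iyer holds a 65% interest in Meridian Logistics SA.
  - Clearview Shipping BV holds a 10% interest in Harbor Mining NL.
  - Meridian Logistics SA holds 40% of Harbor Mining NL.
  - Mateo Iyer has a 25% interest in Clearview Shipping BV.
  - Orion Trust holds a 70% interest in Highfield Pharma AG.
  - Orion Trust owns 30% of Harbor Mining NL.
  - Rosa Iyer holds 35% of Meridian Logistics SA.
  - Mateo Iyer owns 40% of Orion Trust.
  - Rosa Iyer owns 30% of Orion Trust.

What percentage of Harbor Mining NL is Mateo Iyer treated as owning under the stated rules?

63.5%

By sibling attribution (R1), Mateo Iyer is treated as also owning Rosa Iyer's interest in Orion Trust, giving 40% + 30% = 70%.
By sibling attribution (R1), Mateo Iyer is treated as also owning Rosa Iyer's interest in Meridian Logistics SA, giving 65% + 35% = 100%.
Chain via Clearview Shipping BV (R3): 25% × 10% = 2.5% of Harbor Mining NL.
Chain via Orion Trust (R3): 70% × 30% = 21% of Harbor Mining NL.
Chain via Meridian Logistics SA (R3): 100% × 40% = 40% of Harbor Mining NL.
Aggregating (R2): 2.5% + 21% + 40% = 63.5%.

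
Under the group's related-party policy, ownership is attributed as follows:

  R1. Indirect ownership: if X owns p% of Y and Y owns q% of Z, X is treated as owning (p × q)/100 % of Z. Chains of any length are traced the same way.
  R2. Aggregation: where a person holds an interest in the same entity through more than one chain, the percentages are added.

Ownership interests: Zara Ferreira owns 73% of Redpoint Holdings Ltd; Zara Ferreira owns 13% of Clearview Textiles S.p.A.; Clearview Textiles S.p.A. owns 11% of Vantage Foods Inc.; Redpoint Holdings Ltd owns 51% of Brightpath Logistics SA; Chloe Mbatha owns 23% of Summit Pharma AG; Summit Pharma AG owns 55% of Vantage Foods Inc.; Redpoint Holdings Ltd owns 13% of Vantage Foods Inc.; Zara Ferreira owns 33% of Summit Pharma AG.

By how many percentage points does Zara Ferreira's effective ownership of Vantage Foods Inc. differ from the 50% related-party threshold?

Chain via Redpoint Holdings Ltd (R1): 73% × 13% = 9.49% of Vantage Foods Inc.
Chain via Clearview Textiles S.p.A. (R1): 13% × 11% = 1.43% of Vantage Foods Inc.
Chain via Summit Pharma AG (R1): 33% × 55% = 18.15% of Vantage Foods Inc.
Aggregating (R2): 9.49% + 1.43% + 18.15% = 29.07%.
29.07% falls short of the 50% threshold by 20.93 percentage points.

20.93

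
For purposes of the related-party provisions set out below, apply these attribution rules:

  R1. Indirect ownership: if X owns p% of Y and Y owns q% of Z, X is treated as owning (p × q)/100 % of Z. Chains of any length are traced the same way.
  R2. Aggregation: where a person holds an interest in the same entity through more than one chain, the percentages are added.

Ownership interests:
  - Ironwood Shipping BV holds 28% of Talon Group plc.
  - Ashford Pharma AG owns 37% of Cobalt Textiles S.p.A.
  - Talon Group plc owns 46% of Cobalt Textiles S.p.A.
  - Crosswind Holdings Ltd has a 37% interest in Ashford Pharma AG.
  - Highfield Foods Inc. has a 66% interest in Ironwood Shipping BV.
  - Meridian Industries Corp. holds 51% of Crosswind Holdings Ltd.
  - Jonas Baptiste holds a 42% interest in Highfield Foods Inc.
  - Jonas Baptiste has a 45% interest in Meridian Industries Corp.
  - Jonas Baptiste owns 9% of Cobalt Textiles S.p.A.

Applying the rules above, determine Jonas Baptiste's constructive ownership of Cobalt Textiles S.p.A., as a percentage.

Chain via Highfield Foods Inc. → Ironwood Shipping BV → Talon Group plc (R1): 42% × 66% × 28% × 46% = 3.570336% of Cobalt Textiles S.p.A.
Chain via Meridian Industries Corp. → Crosswind Holdings Ltd → Ashford Pharma AG (R1): 45% × 51% × 37% × 37% = 3.141855% of Cobalt Textiles S.p.A.
Direct interest in Cobalt Textiles S.p.A: 9%.
Aggregating (R2): 3.570336% + 3.141855% + 9% = 15.712191%.

15.712191%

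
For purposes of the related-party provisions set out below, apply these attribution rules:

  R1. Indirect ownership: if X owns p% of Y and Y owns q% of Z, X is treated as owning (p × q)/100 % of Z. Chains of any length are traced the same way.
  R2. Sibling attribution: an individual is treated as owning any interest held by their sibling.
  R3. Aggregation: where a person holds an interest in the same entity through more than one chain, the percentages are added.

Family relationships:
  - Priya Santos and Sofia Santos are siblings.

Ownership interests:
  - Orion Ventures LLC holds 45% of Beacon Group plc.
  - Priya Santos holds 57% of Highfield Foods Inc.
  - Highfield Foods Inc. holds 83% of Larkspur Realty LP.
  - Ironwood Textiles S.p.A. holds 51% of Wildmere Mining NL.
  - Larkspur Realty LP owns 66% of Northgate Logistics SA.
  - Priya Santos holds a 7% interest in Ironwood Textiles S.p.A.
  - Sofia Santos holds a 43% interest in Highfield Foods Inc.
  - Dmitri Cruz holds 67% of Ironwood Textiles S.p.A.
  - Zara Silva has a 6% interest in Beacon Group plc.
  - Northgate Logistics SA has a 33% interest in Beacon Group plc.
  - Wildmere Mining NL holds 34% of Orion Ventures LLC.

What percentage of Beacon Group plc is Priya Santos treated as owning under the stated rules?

18.62361%

By sibling attribution (R2), Priya Santos is treated as also owning Sofia Santos's interest in Highfield Foods Inc, giving 57% + 43% = 100%.
Chain via Ironwood Textiles S.p.A. → Wildmere Mining NL → Orion Ventures LLC (R1): 7% × 51% × 34% × 45% = 0.54621% of Beacon Group plc.
Chain via Highfield Foods Inc. → Larkspur Realty LP → Northgate Logistics SA (R1): 100% × 83% × 66% × 33% = 18.0774% of Beacon Group plc.
Aggregating (R3): 0.54621% + 18.0774% = 18.62361%.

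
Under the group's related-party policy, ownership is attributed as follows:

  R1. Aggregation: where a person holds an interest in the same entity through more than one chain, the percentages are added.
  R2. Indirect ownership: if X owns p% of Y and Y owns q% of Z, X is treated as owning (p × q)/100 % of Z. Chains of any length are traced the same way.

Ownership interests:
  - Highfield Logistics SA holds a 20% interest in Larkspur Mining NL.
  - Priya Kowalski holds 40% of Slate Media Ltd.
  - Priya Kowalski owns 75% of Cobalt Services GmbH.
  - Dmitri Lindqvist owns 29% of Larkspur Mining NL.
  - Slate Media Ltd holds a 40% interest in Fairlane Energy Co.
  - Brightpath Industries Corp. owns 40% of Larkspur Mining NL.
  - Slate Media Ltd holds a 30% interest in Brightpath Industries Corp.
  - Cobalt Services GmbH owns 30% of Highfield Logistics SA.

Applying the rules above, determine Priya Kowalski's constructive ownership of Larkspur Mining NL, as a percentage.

9.3%

Chain via Cobalt Services GmbH → Highfield Logistics SA (R2): 75% × 30% × 20% = 4.5% of Larkspur Mining NL.
Chain via Slate Media Ltd → Brightpath Industries Corp. (R2): 40% × 30% × 40% = 4.8% of Larkspur Mining NL.
Aggregating (R1): 4.5% + 4.8% = 9.3%.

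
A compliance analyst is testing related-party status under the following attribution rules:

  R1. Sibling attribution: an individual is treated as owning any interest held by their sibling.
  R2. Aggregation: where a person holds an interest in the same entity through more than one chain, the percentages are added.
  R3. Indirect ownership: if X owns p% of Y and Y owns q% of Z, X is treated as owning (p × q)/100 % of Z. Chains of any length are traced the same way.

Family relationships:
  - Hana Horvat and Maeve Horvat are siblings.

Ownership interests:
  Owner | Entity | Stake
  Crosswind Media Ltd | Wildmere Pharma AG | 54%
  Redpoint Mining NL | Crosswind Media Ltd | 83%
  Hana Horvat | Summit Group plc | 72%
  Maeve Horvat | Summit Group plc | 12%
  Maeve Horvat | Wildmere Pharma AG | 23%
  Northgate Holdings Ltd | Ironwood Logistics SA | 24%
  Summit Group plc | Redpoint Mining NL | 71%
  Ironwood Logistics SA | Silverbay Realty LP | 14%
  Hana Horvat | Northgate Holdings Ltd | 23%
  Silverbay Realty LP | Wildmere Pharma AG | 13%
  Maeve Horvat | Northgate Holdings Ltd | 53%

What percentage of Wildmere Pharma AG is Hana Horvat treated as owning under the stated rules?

50.062616%

By sibling attribution (R1), Hana Horvat is treated as also owning Maeve Horvat's interest in Summit Group plc, giving 72% + 12% = 84%.
By sibling attribution (R1), Hana Horvat is treated as also owning Maeve Horvat's interest in Northgate Holdings Ltd, giving 23% + 53% = 76%.
By sibling attribution (R1), Hana Horvat is treated as owning Maeve Horvat's 23% interest in Wildmere Pharma AG.
Chain via Summit Group plc → Redpoint Mining NL → Crosswind Media Ltd (R3): 84% × 71% × 83% × 54% = 26.730648% of Wildmere Pharma AG.
Chain via Northgate Holdings Ltd → Ironwood Logistics SA → Silverbay Realty LP (R3): 76% × 24% × 14% × 13% = 0.331968% of Wildmere Pharma AG.
Direct interest in Wildmere Pharma AG: 23%.
Aggregating (R2): 26.730648% + 0.331968% + 23% = 50.062616%.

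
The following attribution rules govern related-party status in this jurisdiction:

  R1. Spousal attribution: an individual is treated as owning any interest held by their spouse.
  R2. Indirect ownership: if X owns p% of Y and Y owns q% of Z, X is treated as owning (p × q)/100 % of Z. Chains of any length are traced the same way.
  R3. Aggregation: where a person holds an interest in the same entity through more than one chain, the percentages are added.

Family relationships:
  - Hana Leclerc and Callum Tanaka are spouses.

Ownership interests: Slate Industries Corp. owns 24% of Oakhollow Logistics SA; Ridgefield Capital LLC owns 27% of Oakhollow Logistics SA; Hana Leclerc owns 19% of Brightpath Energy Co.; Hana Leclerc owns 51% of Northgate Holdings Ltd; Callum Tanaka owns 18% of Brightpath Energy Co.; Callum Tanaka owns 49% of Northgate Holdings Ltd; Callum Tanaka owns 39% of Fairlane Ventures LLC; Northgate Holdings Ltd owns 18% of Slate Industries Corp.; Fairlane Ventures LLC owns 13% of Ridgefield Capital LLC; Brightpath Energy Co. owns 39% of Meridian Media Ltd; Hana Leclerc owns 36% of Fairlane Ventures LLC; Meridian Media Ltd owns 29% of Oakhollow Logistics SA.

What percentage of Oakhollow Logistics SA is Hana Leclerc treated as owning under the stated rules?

By spousal attribution (R1), Hana Leclerc is treated as also owning Callum Tanaka's interest in Northgate Holdings Ltd, giving 51% + 49% = 100%.
By spousal attribution (R1), Hana Leclerc is treated as also owning Callum Tanaka's interest in Brightpath Energy Co, giving 19% + 18% = 37%.
By spousal attribution (R1), Hana Leclerc is treated as also owning Callum Tanaka's interest in Fairlane Ventures LLC, giving 36% + 39% = 75%.
Chain via Northgate Holdings Ltd → Slate Industries Corp. (R2): 100% × 18% × 24% = 4.32% of Oakhollow Logistics SA.
Chain via Brightpath Energy Co. → Meridian Media Ltd (R2): 37% × 39% × 29% = 4.1847% of Oakhollow Logistics SA.
Chain via Fairlane Ventures LLC → Ridgefield Capital LLC (R2): 75% × 13% × 27% = 2.6325% of Oakhollow Logistics SA.
Aggregating (R3): 4.32% + 4.1847% + 2.6325% = 11.1372%.

11.1372%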